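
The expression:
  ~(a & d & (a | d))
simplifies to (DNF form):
~a | ~d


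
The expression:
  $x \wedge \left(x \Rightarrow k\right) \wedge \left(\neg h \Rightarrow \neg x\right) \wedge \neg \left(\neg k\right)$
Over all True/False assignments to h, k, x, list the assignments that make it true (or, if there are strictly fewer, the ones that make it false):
is true only for:
  h=True, k=True, x=True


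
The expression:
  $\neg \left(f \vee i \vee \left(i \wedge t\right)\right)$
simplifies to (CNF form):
$\neg f \wedge \neg i$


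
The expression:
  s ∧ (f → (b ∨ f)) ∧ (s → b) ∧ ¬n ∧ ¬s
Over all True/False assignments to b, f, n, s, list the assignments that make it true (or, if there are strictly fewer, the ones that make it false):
is never true.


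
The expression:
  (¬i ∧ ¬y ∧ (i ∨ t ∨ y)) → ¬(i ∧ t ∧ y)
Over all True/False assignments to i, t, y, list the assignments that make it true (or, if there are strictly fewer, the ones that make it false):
is always true.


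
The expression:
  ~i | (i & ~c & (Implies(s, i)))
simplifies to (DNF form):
~c | ~i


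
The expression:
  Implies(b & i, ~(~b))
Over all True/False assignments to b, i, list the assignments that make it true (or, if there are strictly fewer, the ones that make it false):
is always true.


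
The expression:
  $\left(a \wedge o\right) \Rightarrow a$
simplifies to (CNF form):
$\text{True}$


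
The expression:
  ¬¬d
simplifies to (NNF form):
d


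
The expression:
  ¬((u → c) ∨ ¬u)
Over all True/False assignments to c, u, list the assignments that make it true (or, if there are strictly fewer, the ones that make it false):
is true only for:
  c=False, u=True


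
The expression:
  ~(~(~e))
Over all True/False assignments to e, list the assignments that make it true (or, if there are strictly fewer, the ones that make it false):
is true only for:
  e=False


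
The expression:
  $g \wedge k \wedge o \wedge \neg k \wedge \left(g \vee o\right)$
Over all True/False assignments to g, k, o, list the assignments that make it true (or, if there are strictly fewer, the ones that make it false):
is never true.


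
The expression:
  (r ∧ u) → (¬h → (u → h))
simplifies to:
h ∨ ¬r ∨ ¬u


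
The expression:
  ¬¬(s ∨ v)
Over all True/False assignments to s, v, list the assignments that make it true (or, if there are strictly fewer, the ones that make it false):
is false only for:
  s=False, v=False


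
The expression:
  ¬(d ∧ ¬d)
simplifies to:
True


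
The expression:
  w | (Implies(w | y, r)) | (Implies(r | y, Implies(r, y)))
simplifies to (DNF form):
True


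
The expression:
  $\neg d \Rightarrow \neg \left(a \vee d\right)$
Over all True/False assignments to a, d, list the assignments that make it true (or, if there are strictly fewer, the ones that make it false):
is false only for:
  a=True, d=False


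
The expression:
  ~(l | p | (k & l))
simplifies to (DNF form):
~l & ~p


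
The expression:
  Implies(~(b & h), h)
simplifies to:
h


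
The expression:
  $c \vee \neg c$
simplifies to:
$\text{True}$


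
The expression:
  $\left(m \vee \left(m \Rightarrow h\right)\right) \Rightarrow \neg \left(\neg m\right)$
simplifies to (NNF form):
$m$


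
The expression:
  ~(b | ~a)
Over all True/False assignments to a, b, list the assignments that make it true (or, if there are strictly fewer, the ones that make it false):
is true only for:
  a=True, b=False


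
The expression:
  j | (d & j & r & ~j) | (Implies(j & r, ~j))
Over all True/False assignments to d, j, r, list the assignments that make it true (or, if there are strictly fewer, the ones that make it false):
is always true.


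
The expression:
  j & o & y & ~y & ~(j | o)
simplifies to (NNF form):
False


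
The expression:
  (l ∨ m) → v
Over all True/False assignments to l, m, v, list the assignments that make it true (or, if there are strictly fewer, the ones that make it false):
is false only for:
  l=False, m=True, v=False;
  l=True, m=False, v=False;
  l=True, m=True, v=False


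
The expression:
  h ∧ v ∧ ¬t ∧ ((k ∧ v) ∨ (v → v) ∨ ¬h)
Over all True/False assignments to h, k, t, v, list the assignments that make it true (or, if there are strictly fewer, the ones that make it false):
is true only for:
  h=True, k=False, t=False, v=True;
  h=True, k=True, t=False, v=True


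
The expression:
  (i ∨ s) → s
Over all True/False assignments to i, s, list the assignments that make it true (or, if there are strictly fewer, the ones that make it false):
is false only for:
  i=True, s=False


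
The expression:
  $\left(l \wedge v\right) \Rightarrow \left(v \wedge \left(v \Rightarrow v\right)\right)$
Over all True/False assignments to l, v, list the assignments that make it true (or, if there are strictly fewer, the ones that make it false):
is always true.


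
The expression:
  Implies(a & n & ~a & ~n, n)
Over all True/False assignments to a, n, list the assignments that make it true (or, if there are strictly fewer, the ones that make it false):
is always true.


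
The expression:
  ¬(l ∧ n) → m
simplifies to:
m ∨ (l ∧ n)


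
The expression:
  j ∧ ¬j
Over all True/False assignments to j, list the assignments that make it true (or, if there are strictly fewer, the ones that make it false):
is never true.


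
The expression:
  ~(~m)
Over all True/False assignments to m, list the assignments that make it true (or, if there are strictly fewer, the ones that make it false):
is true only for:
  m=True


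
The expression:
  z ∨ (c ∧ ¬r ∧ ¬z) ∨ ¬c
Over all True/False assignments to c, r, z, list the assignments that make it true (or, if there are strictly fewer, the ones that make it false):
is false only for:
  c=True, r=True, z=False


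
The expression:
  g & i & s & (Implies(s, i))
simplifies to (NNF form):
g & i & s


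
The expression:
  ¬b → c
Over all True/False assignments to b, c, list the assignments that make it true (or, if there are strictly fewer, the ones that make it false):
is false only for:
  b=False, c=False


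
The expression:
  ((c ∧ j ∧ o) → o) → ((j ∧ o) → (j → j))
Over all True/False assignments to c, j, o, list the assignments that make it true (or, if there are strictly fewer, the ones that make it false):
is always true.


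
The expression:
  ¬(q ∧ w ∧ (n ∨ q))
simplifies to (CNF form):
¬q ∨ ¬w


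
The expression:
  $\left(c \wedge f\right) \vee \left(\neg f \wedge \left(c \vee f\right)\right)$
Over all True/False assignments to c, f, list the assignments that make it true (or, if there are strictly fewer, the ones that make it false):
is true only for:
  c=True, f=False;
  c=True, f=True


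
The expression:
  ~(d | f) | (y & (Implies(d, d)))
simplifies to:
y | (~d & ~f)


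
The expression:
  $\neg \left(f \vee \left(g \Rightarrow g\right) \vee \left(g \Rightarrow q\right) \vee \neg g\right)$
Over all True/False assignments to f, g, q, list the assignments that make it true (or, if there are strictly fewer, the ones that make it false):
is never true.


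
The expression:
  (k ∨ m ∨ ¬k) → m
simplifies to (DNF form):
m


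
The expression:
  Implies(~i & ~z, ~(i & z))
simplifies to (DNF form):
True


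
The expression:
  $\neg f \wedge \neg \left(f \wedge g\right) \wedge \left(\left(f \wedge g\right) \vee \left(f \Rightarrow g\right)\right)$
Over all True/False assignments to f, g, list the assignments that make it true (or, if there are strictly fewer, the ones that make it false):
is true only for:
  f=False, g=False;
  f=False, g=True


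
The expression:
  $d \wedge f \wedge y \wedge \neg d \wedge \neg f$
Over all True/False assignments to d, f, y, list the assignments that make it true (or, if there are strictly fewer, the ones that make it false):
is never true.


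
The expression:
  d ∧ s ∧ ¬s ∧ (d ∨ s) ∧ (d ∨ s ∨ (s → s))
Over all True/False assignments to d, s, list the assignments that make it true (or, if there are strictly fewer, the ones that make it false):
is never true.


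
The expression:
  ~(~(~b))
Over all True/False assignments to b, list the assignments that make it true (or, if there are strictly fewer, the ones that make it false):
is true only for:
  b=False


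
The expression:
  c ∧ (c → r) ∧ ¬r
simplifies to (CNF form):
False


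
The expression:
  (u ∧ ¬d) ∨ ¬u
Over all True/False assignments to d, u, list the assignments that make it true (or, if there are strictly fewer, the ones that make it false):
is false only for:
  d=True, u=True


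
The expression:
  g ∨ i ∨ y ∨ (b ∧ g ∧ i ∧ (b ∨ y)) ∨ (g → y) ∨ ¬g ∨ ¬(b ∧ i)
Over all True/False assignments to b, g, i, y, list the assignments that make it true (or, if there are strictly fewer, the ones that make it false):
is always true.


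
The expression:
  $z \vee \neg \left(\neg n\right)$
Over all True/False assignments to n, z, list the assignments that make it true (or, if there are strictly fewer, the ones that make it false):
is false only for:
  n=False, z=False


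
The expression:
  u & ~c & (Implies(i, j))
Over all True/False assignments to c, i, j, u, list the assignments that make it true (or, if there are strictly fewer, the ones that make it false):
is true only for:
  c=False, i=False, j=False, u=True;
  c=False, i=False, j=True, u=True;
  c=False, i=True, j=True, u=True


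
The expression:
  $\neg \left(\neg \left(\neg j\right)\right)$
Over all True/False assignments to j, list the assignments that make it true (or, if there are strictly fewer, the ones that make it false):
is true only for:
  j=False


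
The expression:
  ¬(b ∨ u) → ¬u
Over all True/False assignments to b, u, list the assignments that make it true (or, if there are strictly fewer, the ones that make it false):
is always true.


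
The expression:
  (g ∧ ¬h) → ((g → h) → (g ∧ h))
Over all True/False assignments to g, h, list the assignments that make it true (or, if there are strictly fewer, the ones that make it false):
is always true.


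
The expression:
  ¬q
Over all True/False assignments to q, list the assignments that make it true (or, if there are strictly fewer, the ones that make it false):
is true only for:
  q=False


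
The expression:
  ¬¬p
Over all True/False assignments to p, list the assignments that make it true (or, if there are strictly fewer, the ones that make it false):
is true only for:
  p=True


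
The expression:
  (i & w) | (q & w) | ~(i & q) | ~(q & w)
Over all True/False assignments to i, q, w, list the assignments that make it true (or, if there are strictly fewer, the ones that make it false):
is always true.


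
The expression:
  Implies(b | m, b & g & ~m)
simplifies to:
~m & (g | ~b)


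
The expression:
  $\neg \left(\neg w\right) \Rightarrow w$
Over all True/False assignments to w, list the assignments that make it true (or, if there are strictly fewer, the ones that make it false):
is always true.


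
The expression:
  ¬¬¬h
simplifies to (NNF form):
¬h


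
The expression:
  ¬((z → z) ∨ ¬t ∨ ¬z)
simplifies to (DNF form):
False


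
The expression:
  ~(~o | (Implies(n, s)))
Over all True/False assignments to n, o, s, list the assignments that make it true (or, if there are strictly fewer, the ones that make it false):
is true only for:
  n=True, o=True, s=False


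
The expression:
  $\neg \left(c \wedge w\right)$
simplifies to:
$\neg c \vee \neg w$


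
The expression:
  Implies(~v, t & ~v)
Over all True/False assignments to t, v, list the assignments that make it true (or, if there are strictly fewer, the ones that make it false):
is false only for:
  t=False, v=False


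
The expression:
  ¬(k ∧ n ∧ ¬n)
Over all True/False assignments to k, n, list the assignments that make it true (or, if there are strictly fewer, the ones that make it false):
is always true.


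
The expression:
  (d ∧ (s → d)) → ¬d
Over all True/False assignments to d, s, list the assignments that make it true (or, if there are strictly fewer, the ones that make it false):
is true only for:
  d=False, s=False;
  d=False, s=True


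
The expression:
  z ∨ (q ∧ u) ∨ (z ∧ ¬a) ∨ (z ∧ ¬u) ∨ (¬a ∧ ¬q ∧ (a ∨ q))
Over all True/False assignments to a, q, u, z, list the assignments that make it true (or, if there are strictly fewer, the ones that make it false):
is false only for:
  a=False, q=False, u=False, z=False;
  a=False, q=False, u=True, z=False;
  a=False, q=True, u=False, z=False;
  a=True, q=False, u=False, z=False;
  a=True, q=False, u=True, z=False;
  a=True, q=True, u=False, z=False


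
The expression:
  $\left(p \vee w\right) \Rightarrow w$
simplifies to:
$w \vee \neg p$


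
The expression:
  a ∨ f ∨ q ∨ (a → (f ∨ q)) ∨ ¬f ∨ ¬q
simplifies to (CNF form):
True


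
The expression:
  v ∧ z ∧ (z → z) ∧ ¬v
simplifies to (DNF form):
False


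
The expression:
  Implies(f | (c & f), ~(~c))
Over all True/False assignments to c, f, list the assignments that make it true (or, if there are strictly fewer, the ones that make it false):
is false only for:
  c=False, f=True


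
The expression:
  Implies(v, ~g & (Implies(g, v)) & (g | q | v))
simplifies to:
~g | ~v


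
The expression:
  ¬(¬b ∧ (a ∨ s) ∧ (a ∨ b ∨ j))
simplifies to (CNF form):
(b ∨ ¬a) ∧ (b ∨ ¬j ∨ ¬s)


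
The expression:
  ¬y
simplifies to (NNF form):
¬y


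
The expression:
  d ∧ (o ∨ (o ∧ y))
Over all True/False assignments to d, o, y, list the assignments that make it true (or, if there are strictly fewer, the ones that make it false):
is true only for:
  d=True, o=True, y=False;
  d=True, o=True, y=True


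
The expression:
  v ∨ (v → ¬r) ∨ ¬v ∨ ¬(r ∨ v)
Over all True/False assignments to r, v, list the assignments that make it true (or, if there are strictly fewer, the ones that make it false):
is always true.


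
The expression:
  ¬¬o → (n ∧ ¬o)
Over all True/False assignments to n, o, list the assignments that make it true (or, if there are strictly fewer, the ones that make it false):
is true only for:
  n=False, o=False;
  n=True, o=False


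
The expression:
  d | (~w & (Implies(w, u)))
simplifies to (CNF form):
d | ~w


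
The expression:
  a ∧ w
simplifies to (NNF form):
a ∧ w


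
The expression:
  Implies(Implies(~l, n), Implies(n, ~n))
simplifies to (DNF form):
~n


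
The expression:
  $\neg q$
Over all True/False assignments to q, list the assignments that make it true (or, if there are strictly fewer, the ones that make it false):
is true only for:
  q=False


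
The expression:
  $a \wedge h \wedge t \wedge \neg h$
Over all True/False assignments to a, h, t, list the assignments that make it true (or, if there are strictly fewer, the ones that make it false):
is never true.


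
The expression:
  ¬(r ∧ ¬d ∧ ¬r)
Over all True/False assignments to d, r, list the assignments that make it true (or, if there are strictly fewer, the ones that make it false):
is always true.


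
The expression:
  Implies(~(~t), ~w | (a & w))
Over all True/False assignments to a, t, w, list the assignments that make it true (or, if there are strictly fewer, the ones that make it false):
is false only for:
  a=False, t=True, w=True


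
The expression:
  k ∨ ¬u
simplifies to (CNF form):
k ∨ ¬u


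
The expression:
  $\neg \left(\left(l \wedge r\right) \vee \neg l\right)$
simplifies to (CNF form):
$l \wedge \neg r$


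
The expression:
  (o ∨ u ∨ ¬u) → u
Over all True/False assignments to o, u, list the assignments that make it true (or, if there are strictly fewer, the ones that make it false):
is true only for:
  o=False, u=True;
  o=True, u=True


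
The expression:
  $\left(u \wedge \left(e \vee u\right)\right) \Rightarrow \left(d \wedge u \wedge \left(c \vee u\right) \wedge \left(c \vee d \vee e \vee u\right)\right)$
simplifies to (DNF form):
$d \vee \neg u$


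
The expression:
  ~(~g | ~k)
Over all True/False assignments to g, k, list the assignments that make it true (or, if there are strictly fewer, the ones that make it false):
is true only for:
  g=True, k=True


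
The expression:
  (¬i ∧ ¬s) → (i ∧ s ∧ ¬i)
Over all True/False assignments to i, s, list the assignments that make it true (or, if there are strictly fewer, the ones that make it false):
is false only for:
  i=False, s=False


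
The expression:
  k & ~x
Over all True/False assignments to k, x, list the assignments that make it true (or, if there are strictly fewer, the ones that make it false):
is true only for:
  k=True, x=False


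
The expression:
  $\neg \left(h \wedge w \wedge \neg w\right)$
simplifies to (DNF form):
$\text{True}$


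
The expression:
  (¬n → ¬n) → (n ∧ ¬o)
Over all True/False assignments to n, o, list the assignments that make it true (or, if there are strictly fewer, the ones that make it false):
is true only for:
  n=True, o=False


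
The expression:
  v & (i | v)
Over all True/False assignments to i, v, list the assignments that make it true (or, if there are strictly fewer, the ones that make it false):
is true only for:
  i=False, v=True;
  i=True, v=True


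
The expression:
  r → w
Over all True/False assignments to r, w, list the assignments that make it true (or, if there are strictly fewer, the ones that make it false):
is false only for:
  r=True, w=False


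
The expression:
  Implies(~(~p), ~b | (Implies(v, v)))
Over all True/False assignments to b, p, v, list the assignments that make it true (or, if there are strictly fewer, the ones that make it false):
is always true.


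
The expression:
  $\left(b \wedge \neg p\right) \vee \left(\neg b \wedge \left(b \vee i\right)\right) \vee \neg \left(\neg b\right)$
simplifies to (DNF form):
$b \vee i$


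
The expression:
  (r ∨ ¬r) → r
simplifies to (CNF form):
r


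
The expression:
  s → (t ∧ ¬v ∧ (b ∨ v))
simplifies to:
(b ∧ t ∧ ¬v) ∨ ¬s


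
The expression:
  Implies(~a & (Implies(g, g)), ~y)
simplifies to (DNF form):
a | ~y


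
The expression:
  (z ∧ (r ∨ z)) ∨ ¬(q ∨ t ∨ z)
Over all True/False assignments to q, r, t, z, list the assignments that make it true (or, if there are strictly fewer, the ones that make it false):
is false only for:
  q=False, r=False, t=True, z=False;
  q=False, r=True, t=True, z=False;
  q=True, r=False, t=False, z=False;
  q=True, r=False, t=True, z=False;
  q=True, r=True, t=False, z=False;
  q=True, r=True, t=True, z=False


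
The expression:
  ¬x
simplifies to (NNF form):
¬x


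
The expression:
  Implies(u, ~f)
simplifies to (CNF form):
~f | ~u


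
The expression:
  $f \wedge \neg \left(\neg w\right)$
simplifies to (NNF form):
$f \wedge w$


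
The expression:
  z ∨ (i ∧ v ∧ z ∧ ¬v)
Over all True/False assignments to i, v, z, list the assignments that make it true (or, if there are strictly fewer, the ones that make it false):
is true only for:
  i=False, v=False, z=True;
  i=False, v=True, z=True;
  i=True, v=False, z=True;
  i=True, v=True, z=True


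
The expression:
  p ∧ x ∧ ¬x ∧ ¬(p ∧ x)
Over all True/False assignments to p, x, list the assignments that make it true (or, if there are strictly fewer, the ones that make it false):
is never true.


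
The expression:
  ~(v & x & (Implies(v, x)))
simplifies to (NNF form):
~v | ~x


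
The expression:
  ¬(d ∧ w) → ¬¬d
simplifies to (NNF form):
d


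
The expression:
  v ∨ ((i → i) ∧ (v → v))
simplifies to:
True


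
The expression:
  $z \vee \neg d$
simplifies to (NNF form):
$z \vee \neg d$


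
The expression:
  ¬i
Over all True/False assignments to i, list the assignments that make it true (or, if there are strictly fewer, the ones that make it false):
is true only for:
  i=False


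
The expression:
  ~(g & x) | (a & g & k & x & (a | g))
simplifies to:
~g | ~x | (a & k)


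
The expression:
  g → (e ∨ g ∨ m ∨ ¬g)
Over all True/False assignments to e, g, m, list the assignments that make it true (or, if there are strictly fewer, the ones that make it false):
is always true.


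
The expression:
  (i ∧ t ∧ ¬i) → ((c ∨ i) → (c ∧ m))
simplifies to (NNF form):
True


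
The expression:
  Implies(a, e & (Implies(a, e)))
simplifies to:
e | ~a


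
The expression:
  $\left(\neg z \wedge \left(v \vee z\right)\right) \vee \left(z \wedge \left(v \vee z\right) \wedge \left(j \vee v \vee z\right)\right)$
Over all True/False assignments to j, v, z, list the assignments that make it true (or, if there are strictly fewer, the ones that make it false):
is false only for:
  j=False, v=False, z=False;
  j=True, v=False, z=False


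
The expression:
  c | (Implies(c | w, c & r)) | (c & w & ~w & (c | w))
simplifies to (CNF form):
c | ~w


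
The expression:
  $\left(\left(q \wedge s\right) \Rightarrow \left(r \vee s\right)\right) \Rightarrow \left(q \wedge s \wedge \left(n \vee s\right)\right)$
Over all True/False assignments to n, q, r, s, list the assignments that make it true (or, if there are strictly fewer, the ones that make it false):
is true only for:
  n=False, q=True, r=False, s=True;
  n=False, q=True, r=True, s=True;
  n=True, q=True, r=False, s=True;
  n=True, q=True, r=True, s=True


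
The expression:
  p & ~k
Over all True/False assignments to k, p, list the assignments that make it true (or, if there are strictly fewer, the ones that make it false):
is true only for:
  k=False, p=True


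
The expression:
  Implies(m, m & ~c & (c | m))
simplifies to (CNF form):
~c | ~m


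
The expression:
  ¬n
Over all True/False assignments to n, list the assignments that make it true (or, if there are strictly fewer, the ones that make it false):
is true only for:
  n=False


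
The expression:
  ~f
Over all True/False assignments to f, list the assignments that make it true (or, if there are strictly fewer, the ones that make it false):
is true only for:
  f=False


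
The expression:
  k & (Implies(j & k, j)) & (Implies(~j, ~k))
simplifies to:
j & k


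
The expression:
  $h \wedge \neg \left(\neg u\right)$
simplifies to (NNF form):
$h \wedge u$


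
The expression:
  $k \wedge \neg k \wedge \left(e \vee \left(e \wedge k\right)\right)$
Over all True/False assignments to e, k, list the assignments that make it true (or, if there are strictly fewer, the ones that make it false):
is never true.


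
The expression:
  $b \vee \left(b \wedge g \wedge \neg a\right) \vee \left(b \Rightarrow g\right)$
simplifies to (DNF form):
$\text{True}$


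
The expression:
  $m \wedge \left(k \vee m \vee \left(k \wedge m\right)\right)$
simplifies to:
$m$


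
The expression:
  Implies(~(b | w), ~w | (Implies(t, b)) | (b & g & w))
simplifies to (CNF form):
True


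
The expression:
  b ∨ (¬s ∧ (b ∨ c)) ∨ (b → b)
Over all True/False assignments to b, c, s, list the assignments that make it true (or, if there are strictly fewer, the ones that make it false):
is always true.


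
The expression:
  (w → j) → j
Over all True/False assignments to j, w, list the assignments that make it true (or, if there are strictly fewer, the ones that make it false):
is false only for:
  j=False, w=False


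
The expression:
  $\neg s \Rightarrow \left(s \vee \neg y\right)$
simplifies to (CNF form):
$s \vee \neg y$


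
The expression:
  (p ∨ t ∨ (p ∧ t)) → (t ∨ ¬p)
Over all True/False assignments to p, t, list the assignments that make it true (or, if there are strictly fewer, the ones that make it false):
is false only for:
  p=True, t=False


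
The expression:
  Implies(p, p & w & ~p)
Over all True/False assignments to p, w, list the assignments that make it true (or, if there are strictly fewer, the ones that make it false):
is true only for:
  p=False, w=False;
  p=False, w=True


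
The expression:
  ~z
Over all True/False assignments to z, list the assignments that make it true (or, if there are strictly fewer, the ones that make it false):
is true only for:
  z=False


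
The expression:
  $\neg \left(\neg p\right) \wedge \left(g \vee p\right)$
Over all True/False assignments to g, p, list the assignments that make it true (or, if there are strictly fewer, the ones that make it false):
is true only for:
  g=False, p=True;
  g=True, p=True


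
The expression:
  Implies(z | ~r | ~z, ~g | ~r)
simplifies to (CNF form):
~g | ~r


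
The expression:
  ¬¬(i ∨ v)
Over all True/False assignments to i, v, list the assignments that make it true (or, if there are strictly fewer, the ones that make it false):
is false only for:
  i=False, v=False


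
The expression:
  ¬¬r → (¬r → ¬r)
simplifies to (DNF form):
True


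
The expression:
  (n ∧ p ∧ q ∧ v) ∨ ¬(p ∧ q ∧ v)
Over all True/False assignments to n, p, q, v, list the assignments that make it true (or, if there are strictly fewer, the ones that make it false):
is false only for:
  n=False, p=True, q=True, v=True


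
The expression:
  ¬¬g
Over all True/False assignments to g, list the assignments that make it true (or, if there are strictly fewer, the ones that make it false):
is true only for:
  g=True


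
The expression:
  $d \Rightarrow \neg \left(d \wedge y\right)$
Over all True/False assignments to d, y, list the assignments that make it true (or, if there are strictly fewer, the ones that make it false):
is false only for:
  d=True, y=True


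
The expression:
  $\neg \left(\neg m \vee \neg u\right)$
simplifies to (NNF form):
$m \wedge u$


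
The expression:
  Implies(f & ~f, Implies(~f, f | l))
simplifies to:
True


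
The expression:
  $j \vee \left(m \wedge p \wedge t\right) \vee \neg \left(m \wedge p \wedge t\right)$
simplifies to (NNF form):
$\text{True}$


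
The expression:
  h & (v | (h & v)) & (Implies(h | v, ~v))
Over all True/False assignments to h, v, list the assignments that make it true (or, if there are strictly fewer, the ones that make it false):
is never true.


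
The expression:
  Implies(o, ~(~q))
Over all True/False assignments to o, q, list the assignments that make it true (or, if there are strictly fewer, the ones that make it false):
is false only for:
  o=True, q=False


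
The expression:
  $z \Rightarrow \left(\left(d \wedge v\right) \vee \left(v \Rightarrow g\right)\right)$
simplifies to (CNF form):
$d \vee g \vee \neg v \vee \neg z$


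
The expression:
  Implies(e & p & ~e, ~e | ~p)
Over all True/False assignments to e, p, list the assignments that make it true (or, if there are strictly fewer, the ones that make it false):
is always true.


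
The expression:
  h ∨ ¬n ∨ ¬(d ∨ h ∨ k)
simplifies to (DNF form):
h ∨ (¬d ∧ ¬k) ∨ ¬n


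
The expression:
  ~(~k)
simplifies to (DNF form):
k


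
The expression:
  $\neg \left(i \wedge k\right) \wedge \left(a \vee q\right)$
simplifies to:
$\left(a \vee q\right) \wedge \left(\neg i \vee \neg k\right)$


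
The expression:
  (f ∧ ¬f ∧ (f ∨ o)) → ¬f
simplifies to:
True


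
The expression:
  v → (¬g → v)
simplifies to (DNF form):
True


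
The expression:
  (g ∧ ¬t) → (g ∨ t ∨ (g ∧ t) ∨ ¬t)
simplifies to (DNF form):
True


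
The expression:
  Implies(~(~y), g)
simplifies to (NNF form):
g | ~y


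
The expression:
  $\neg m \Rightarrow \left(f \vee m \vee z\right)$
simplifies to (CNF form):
$f \vee m \vee z$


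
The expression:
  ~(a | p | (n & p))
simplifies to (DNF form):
~a & ~p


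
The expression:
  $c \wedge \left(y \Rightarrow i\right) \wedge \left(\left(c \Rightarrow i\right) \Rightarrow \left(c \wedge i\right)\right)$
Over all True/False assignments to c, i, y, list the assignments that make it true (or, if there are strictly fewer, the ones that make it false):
is true only for:
  c=True, i=False, y=False;
  c=True, i=True, y=False;
  c=True, i=True, y=True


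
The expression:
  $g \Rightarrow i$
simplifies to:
$i \vee \neg g$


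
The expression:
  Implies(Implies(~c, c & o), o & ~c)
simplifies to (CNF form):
~c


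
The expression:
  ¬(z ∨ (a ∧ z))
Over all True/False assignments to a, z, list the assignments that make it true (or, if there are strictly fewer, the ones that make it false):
is true only for:
  a=False, z=False;
  a=True, z=False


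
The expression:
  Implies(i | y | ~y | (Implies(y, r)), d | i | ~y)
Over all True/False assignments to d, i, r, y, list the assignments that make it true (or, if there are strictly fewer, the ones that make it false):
is false only for:
  d=False, i=False, r=False, y=True;
  d=False, i=False, r=True, y=True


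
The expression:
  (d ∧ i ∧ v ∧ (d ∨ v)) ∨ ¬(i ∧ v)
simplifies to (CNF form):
d ∨ ¬i ∨ ¬v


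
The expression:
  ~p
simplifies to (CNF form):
~p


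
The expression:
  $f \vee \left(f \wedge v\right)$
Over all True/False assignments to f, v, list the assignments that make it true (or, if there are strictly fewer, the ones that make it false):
is true only for:
  f=True, v=False;
  f=True, v=True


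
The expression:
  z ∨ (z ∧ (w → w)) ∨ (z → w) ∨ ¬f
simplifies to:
True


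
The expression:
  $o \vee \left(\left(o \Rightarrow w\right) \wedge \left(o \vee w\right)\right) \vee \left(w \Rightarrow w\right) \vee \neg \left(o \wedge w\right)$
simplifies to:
$\text{True}$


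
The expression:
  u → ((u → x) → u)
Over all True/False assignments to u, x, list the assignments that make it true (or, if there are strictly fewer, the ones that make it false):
is always true.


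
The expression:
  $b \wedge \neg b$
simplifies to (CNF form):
$\text{False}$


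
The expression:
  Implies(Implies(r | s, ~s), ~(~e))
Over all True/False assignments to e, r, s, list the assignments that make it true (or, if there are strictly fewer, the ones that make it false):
is false only for:
  e=False, r=False, s=False;
  e=False, r=True, s=False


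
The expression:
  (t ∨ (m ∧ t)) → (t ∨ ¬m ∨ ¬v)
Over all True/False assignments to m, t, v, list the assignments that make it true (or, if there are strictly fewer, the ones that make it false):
is always true.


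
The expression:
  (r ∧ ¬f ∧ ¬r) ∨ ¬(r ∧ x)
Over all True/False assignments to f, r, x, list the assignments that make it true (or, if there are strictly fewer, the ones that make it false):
is false only for:
  f=False, r=True, x=True;
  f=True, r=True, x=True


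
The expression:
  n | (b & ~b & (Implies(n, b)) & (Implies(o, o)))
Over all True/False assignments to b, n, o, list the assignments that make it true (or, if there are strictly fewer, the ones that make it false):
is true only for:
  b=False, n=True, o=False;
  b=False, n=True, o=True;
  b=True, n=True, o=False;
  b=True, n=True, o=True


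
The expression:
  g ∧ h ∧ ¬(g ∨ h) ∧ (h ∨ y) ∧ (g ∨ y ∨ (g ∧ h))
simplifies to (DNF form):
False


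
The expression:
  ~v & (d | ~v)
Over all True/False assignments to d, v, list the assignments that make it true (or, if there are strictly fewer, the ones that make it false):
is true only for:
  d=False, v=False;
  d=True, v=False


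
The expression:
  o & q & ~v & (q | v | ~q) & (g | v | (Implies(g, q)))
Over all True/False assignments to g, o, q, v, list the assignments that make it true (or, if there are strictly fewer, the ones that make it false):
is true only for:
  g=False, o=True, q=True, v=False;
  g=True, o=True, q=True, v=False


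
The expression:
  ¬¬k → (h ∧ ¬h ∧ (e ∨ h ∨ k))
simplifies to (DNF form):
¬k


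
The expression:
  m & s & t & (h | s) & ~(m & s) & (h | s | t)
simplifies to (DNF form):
False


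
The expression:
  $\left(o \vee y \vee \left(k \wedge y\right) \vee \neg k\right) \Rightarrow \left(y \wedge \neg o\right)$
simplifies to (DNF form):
$\left(k \wedge \neg o\right) \vee \left(y \wedge \neg o\right)$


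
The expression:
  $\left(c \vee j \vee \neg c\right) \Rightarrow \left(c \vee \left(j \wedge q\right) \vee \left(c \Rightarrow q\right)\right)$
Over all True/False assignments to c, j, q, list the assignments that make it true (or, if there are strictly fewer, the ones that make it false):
is always true.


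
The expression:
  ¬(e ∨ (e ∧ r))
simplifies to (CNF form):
¬e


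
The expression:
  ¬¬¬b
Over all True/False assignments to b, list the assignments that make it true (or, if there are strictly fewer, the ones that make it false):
is true only for:
  b=False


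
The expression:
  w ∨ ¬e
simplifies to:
w ∨ ¬e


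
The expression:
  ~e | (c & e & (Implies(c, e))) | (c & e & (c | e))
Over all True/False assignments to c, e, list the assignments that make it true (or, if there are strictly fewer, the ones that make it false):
is false only for:
  c=False, e=True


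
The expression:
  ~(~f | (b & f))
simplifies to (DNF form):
f & ~b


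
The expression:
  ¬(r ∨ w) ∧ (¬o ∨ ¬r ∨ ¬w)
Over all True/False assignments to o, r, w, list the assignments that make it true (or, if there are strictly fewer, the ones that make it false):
is true only for:
  o=False, r=False, w=False;
  o=True, r=False, w=False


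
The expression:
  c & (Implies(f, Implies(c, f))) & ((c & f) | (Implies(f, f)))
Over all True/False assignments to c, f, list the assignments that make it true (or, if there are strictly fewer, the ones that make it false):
is true only for:
  c=True, f=False;
  c=True, f=True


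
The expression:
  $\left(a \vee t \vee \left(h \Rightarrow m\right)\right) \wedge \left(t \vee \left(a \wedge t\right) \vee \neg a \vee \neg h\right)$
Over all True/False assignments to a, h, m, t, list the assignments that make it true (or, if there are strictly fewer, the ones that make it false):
is false only for:
  a=False, h=True, m=False, t=False;
  a=True, h=True, m=False, t=False;
  a=True, h=True, m=True, t=False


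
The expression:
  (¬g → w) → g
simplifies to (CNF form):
g ∨ ¬w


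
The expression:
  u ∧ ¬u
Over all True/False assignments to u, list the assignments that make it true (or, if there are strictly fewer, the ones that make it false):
is never true.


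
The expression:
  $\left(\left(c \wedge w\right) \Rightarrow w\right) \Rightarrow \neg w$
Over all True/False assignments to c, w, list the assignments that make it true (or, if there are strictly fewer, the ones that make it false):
is true only for:
  c=False, w=False;
  c=True, w=False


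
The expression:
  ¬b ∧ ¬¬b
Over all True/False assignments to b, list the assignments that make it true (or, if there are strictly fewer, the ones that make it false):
is never true.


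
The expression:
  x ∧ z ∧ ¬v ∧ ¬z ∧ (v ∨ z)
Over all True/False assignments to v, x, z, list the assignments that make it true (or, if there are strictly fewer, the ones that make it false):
is never true.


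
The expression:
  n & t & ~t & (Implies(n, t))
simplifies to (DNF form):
False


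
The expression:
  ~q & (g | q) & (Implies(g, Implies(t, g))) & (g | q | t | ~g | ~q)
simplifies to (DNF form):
g & ~q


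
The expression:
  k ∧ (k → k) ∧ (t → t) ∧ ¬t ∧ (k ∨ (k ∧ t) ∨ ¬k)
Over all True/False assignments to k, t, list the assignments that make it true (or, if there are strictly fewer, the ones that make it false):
is true only for:
  k=True, t=False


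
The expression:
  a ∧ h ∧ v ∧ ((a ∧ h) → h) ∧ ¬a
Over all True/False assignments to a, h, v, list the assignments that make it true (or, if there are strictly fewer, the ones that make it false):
is never true.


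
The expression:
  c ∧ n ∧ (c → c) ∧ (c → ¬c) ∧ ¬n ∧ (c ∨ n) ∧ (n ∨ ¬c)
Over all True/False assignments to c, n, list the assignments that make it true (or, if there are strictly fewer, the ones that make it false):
is never true.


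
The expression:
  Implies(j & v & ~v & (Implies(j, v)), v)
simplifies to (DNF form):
True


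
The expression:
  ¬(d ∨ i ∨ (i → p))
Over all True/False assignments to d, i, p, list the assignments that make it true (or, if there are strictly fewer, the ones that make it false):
is never true.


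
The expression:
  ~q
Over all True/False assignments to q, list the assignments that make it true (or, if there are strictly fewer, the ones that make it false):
is true only for:
  q=False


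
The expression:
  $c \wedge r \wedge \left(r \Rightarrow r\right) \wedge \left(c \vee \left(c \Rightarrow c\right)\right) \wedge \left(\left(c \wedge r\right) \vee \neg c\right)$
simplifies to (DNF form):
$c \wedge r$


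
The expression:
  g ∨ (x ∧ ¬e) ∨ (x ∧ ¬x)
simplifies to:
g ∨ (x ∧ ¬e)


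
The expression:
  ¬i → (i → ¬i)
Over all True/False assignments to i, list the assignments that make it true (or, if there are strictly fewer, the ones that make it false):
is always true.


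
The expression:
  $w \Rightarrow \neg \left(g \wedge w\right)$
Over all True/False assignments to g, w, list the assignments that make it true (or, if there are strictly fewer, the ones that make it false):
is false only for:
  g=True, w=True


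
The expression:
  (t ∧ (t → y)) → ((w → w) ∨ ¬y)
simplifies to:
True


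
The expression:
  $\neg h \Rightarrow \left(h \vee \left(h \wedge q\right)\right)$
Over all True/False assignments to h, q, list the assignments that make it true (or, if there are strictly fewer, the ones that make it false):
is true only for:
  h=True, q=False;
  h=True, q=True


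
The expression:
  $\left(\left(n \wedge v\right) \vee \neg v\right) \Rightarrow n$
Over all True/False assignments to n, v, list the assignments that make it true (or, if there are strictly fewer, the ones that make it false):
is false only for:
  n=False, v=False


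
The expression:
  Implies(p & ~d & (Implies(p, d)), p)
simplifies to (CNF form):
True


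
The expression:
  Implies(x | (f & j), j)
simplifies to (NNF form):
j | ~x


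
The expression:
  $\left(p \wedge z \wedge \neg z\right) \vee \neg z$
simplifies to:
$\neg z$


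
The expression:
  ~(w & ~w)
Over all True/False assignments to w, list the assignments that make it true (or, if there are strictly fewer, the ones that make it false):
is always true.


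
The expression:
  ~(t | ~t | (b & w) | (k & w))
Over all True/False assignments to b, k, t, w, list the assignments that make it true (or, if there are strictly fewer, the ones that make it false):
is never true.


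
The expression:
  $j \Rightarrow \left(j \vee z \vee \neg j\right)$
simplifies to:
$\text{True}$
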